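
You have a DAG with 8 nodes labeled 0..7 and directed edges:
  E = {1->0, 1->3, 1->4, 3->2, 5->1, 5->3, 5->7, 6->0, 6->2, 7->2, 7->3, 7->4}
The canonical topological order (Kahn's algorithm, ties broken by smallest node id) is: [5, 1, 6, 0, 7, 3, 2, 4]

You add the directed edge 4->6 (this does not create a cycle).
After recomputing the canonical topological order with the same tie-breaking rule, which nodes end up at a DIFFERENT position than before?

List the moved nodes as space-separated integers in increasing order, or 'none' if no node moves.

Answer: 0 2 3 4 6 7

Derivation:
Old toposort: [5, 1, 6, 0, 7, 3, 2, 4]
Added edge 4->6
Recompute Kahn (smallest-id tiebreak):
  initial in-degrees: [2, 1, 3, 3, 2, 0, 1, 1]
  ready (indeg=0): [5]
  pop 5: indeg[1]->0; indeg[3]->2; indeg[7]->0 | ready=[1, 7] | order so far=[5]
  pop 1: indeg[0]->1; indeg[3]->1; indeg[4]->1 | ready=[7] | order so far=[5, 1]
  pop 7: indeg[2]->2; indeg[3]->0; indeg[4]->0 | ready=[3, 4] | order so far=[5, 1, 7]
  pop 3: indeg[2]->1 | ready=[4] | order so far=[5, 1, 7, 3]
  pop 4: indeg[6]->0 | ready=[6] | order so far=[5, 1, 7, 3, 4]
  pop 6: indeg[0]->0; indeg[2]->0 | ready=[0, 2] | order so far=[5, 1, 7, 3, 4, 6]
  pop 0: no out-edges | ready=[2] | order so far=[5, 1, 7, 3, 4, 6, 0]
  pop 2: no out-edges | ready=[] | order so far=[5, 1, 7, 3, 4, 6, 0, 2]
New canonical toposort: [5, 1, 7, 3, 4, 6, 0, 2]
Compare positions:
  Node 0: index 3 -> 6 (moved)
  Node 1: index 1 -> 1 (same)
  Node 2: index 6 -> 7 (moved)
  Node 3: index 5 -> 3 (moved)
  Node 4: index 7 -> 4 (moved)
  Node 5: index 0 -> 0 (same)
  Node 6: index 2 -> 5 (moved)
  Node 7: index 4 -> 2 (moved)
Nodes that changed position: 0 2 3 4 6 7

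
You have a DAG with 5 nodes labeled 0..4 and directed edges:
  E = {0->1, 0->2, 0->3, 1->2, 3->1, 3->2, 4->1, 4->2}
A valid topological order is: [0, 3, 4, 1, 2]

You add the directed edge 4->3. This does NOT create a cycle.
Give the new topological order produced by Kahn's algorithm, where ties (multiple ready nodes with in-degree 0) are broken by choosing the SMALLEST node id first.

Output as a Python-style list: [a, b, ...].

Old toposort: [0, 3, 4, 1, 2]
Added edge: 4->3
Position of 4 (2) > position of 3 (1). Must reorder: 4 must now come before 3.
Run Kahn's algorithm (break ties by smallest node id):
  initial in-degrees: [0, 3, 4, 2, 0]
  ready (indeg=0): [0, 4]
  pop 0: indeg[1]->2; indeg[2]->3; indeg[3]->1 | ready=[4] | order so far=[0]
  pop 4: indeg[1]->1; indeg[2]->2; indeg[3]->0 | ready=[3] | order so far=[0, 4]
  pop 3: indeg[1]->0; indeg[2]->1 | ready=[1] | order so far=[0, 4, 3]
  pop 1: indeg[2]->0 | ready=[2] | order so far=[0, 4, 3, 1]
  pop 2: no out-edges | ready=[] | order so far=[0, 4, 3, 1, 2]
  Result: [0, 4, 3, 1, 2]

Answer: [0, 4, 3, 1, 2]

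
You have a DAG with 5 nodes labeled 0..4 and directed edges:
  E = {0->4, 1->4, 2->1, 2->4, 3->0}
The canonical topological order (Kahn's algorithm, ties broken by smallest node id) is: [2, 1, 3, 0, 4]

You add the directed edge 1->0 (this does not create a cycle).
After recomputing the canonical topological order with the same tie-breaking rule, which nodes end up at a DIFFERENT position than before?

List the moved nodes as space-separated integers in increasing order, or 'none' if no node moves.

Answer: none

Derivation:
Old toposort: [2, 1, 3, 0, 4]
Added edge 1->0
Recompute Kahn (smallest-id tiebreak):
  initial in-degrees: [2, 1, 0, 0, 3]
  ready (indeg=0): [2, 3]
  pop 2: indeg[1]->0; indeg[4]->2 | ready=[1, 3] | order so far=[2]
  pop 1: indeg[0]->1; indeg[4]->1 | ready=[3] | order so far=[2, 1]
  pop 3: indeg[0]->0 | ready=[0] | order so far=[2, 1, 3]
  pop 0: indeg[4]->0 | ready=[4] | order so far=[2, 1, 3, 0]
  pop 4: no out-edges | ready=[] | order so far=[2, 1, 3, 0, 4]
New canonical toposort: [2, 1, 3, 0, 4]
Compare positions:
  Node 0: index 3 -> 3 (same)
  Node 1: index 1 -> 1 (same)
  Node 2: index 0 -> 0 (same)
  Node 3: index 2 -> 2 (same)
  Node 4: index 4 -> 4 (same)
Nodes that changed position: none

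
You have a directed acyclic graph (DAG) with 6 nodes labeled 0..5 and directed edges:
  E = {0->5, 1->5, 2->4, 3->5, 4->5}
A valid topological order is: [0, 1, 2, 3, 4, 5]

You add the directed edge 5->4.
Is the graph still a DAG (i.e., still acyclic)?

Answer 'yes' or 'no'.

Answer: no

Derivation:
Given toposort: [0, 1, 2, 3, 4, 5]
Position of 5: index 5; position of 4: index 4
New edge 5->4: backward (u after v in old order)
Backward edge: old toposort is now invalid. Check if this creates a cycle.
Does 4 already reach 5? Reachable from 4: [4, 5]. YES -> cycle!
Still a DAG? no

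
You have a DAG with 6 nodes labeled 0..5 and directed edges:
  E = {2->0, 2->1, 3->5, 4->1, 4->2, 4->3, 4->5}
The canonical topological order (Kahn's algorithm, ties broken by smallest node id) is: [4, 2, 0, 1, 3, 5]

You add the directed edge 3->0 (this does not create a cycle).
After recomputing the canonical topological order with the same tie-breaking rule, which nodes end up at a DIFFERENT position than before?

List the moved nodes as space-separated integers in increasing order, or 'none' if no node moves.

Old toposort: [4, 2, 0, 1, 3, 5]
Added edge 3->0
Recompute Kahn (smallest-id tiebreak):
  initial in-degrees: [2, 2, 1, 1, 0, 2]
  ready (indeg=0): [4]
  pop 4: indeg[1]->1; indeg[2]->0; indeg[3]->0; indeg[5]->1 | ready=[2, 3] | order so far=[4]
  pop 2: indeg[0]->1; indeg[1]->0 | ready=[1, 3] | order so far=[4, 2]
  pop 1: no out-edges | ready=[3] | order so far=[4, 2, 1]
  pop 3: indeg[0]->0; indeg[5]->0 | ready=[0, 5] | order so far=[4, 2, 1, 3]
  pop 0: no out-edges | ready=[5] | order so far=[4, 2, 1, 3, 0]
  pop 5: no out-edges | ready=[] | order so far=[4, 2, 1, 3, 0, 5]
New canonical toposort: [4, 2, 1, 3, 0, 5]
Compare positions:
  Node 0: index 2 -> 4 (moved)
  Node 1: index 3 -> 2 (moved)
  Node 2: index 1 -> 1 (same)
  Node 3: index 4 -> 3 (moved)
  Node 4: index 0 -> 0 (same)
  Node 5: index 5 -> 5 (same)
Nodes that changed position: 0 1 3

Answer: 0 1 3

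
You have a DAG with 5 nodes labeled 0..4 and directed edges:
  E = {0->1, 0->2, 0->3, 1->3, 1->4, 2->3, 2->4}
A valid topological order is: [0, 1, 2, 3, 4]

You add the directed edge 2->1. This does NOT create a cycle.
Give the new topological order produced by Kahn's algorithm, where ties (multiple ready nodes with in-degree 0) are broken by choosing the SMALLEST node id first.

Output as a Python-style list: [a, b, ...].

Answer: [0, 2, 1, 3, 4]

Derivation:
Old toposort: [0, 1, 2, 3, 4]
Added edge: 2->1
Position of 2 (2) > position of 1 (1). Must reorder: 2 must now come before 1.
Run Kahn's algorithm (break ties by smallest node id):
  initial in-degrees: [0, 2, 1, 3, 2]
  ready (indeg=0): [0]
  pop 0: indeg[1]->1; indeg[2]->0; indeg[3]->2 | ready=[2] | order so far=[0]
  pop 2: indeg[1]->0; indeg[3]->1; indeg[4]->1 | ready=[1] | order so far=[0, 2]
  pop 1: indeg[3]->0; indeg[4]->0 | ready=[3, 4] | order so far=[0, 2, 1]
  pop 3: no out-edges | ready=[4] | order so far=[0, 2, 1, 3]
  pop 4: no out-edges | ready=[] | order so far=[0, 2, 1, 3, 4]
  Result: [0, 2, 1, 3, 4]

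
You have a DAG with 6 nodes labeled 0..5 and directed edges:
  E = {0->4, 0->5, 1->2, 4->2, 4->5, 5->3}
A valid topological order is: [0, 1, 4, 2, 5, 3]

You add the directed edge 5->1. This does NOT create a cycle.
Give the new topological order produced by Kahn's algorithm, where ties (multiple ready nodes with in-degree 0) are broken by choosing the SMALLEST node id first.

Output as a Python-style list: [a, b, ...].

Old toposort: [0, 1, 4, 2, 5, 3]
Added edge: 5->1
Position of 5 (4) > position of 1 (1). Must reorder: 5 must now come before 1.
Run Kahn's algorithm (break ties by smallest node id):
  initial in-degrees: [0, 1, 2, 1, 1, 2]
  ready (indeg=0): [0]
  pop 0: indeg[4]->0; indeg[5]->1 | ready=[4] | order so far=[0]
  pop 4: indeg[2]->1; indeg[5]->0 | ready=[5] | order so far=[0, 4]
  pop 5: indeg[1]->0; indeg[3]->0 | ready=[1, 3] | order so far=[0, 4, 5]
  pop 1: indeg[2]->0 | ready=[2, 3] | order so far=[0, 4, 5, 1]
  pop 2: no out-edges | ready=[3] | order so far=[0, 4, 5, 1, 2]
  pop 3: no out-edges | ready=[] | order so far=[0, 4, 5, 1, 2, 3]
  Result: [0, 4, 5, 1, 2, 3]

Answer: [0, 4, 5, 1, 2, 3]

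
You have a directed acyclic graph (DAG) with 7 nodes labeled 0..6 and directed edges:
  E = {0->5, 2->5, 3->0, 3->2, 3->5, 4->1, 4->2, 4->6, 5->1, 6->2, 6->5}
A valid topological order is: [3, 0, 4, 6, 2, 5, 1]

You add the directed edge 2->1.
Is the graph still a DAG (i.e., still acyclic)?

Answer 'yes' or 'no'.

Given toposort: [3, 0, 4, 6, 2, 5, 1]
Position of 2: index 4; position of 1: index 6
New edge 2->1: forward
Forward edge: respects the existing order. Still a DAG, same toposort still valid.
Still a DAG? yes

Answer: yes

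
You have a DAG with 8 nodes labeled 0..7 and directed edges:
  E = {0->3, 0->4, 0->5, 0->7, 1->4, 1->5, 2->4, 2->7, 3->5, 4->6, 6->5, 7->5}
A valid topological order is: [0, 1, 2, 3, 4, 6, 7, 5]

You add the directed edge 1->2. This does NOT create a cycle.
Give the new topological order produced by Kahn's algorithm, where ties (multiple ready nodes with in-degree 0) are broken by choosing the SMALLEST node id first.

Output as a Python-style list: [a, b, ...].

Old toposort: [0, 1, 2, 3, 4, 6, 7, 5]
Added edge: 1->2
Position of 1 (1) < position of 2 (2). Old order still valid.
Run Kahn's algorithm (break ties by smallest node id):
  initial in-degrees: [0, 0, 1, 1, 3, 5, 1, 2]
  ready (indeg=0): [0, 1]
  pop 0: indeg[3]->0; indeg[4]->2; indeg[5]->4; indeg[7]->1 | ready=[1, 3] | order so far=[0]
  pop 1: indeg[2]->0; indeg[4]->1; indeg[5]->3 | ready=[2, 3] | order so far=[0, 1]
  pop 2: indeg[4]->0; indeg[7]->0 | ready=[3, 4, 7] | order so far=[0, 1, 2]
  pop 3: indeg[5]->2 | ready=[4, 7] | order so far=[0, 1, 2, 3]
  pop 4: indeg[6]->0 | ready=[6, 7] | order so far=[0, 1, 2, 3, 4]
  pop 6: indeg[5]->1 | ready=[7] | order so far=[0, 1, 2, 3, 4, 6]
  pop 7: indeg[5]->0 | ready=[5] | order so far=[0, 1, 2, 3, 4, 6, 7]
  pop 5: no out-edges | ready=[] | order so far=[0, 1, 2, 3, 4, 6, 7, 5]
  Result: [0, 1, 2, 3, 4, 6, 7, 5]

Answer: [0, 1, 2, 3, 4, 6, 7, 5]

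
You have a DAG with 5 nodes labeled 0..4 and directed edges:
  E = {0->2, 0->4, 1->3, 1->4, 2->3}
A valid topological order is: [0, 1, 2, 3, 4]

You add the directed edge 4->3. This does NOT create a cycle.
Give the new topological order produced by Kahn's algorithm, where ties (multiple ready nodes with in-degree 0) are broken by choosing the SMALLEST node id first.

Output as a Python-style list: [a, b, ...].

Answer: [0, 1, 2, 4, 3]

Derivation:
Old toposort: [0, 1, 2, 3, 4]
Added edge: 4->3
Position of 4 (4) > position of 3 (3). Must reorder: 4 must now come before 3.
Run Kahn's algorithm (break ties by smallest node id):
  initial in-degrees: [0, 0, 1, 3, 2]
  ready (indeg=0): [0, 1]
  pop 0: indeg[2]->0; indeg[4]->1 | ready=[1, 2] | order so far=[0]
  pop 1: indeg[3]->2; indeg[4]->0 | ready=[2, 4] | order so far=[0, 1]
  pop 2: indeg[3]->1 | ready=[4] | order so far=[0, 1, 2]
  pop 4: indeg[3]->0 | ready=[3] | order so far=[0, 1, 2, 4]
  pop 3: no out-edges | ready=[] | order so far=[0, 1, 2, 4, 3]
  Result: [0, 1, 2, 4, 3]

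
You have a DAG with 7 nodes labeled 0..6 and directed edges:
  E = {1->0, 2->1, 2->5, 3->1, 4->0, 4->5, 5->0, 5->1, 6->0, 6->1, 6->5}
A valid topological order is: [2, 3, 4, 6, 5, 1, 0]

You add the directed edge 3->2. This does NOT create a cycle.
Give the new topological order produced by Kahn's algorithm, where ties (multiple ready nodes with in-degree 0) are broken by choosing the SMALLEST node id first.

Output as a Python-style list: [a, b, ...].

Old toposort: [2, 3, 4, 6, 5, 1, 0]
Added edge: 3->2
Position of 3 (1) > position of 2 (0). Must reorder: 3 must now come before 2.
Run Kahn's algorithm (break ties by smallest node id):
  initial in-degrees: [4, 4, 1, 0, 0, 3, 0]
  ready (indeg=0): [3, 4, 6]
  pop 3: indeg[1]->3; indeg[2]->0 | ready=[2, 4, 6] | order so far=[3]
  pop 2: indeg[1]->2; indeg[5]->2 | ready=[4, 6] | order so far=[3, 2]
  pop 4: indeg[0]->3; indeg[5]->1 | ready=[6] | order so far=[3, 2, 4]
  pop 6: indeg[0]->2; indeg[1]->1; indeg[5]->0 | ready=[5] | order so far=[3, 2, 4, 6]
  pop 5: indeg[0]->1; indeg[1]->0 | ready=[1] | order so far=[3, 2, 4, 6, 5]
  pop 1: indeg[0]->0 | ready=[0] | order so far=[3, 2, 4, 6, 5, 1]
  pop 0: no out-edges | ready=[] | order so far=[3, 2, 4, 6, 5, 1, 0]
  Result: [3, 2, 4, 6, 5, 1, 0]

Answer: [3, 2, 4, 6, 5, 1, 0]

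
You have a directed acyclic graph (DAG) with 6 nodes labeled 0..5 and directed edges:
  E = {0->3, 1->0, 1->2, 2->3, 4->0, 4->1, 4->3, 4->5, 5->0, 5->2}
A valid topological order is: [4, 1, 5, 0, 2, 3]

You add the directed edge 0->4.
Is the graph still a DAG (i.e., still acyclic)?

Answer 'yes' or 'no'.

Given toposort: [4, 1, 5, 0, 2, 3]
Position of 0: index 3; position of 4: index 0
New edge 0->4: backward (u after v in old order)
Backward edge: old toposort is now invalid. Check if this creates a cycle.
Does 4 already reach 0? Reachable from 4: [0, 1, 2, 3, 4, 5]. YES -> cycle!
Still a DAG? no

Answer: no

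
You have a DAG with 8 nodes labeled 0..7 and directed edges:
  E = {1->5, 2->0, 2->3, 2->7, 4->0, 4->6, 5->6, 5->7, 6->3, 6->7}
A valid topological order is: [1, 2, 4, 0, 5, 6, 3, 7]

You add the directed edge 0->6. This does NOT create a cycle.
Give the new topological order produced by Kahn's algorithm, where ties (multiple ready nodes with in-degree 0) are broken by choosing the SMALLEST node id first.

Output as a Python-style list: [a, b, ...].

Answer: [1, 2, 4, 0, 5, 6, 3, 7]

Derivation:
Old toposort: [1, 2, 4, 0, 5, 6, 3, 7]
Added edge: 0->6
Position of 0 (3) < position of 6 (5). Old order still valid.
Run Kahn's algorithm (break ties by smallest node id):
  initial in-degrees: [2, 0, 0, 2, 0, 1, 3, 3]
  ready (indeg=0): [1, 2, 4]
  pop 1: indeg[5]->0 | ready=[2, 4, 5] | order so far=[1]
  pop 2: indeg[0]->1; indeg[3]->1; indeg[7]->2 | ready=[4, 5] | order so far=[1, 2]
  pop 4: indeg[0]->0; indeg[6]->2 | ready=[0, 5] | order so far=[1, 2, 4]
  pop 0: indeg[6]->1 | ready=[5] | order so far=[1, 2, 4, 0]
  pop 5: indeg[6]->0; indeg[7]->1 | ready=[6] | order so far=[1, 2, 4, 0, 5]
  pop 6: indeg[3]->0; indeg[7]->0 | ready=[3, 7] | order so far=[1, 2, 4, 0, 5, 6]
  pop 3: no out-edges | ready=[7] | order so far=[1, 2, 4, 0, 5, 6, 3]
  pop 7: no out-edges | ready=[] | order so far=[1, 2, 4, 0, 5, 6, 3, 7]
  Result: [1, 2, 4, 0, 5, 6, 3, 7]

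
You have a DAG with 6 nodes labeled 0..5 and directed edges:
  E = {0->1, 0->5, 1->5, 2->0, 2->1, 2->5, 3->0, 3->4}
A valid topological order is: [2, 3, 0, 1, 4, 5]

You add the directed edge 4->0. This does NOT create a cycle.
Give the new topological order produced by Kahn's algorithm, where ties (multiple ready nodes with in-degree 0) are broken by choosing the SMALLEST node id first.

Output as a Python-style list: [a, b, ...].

Answer: [2, 3, 4, 0, 1, 5]

Derivation:
Old toposort: [2, 3, 0, 1, 4, 5]
Added edge: 4->0
Position of 4 (4) > position of 0 (2). Must reorder: 4 must now come before 0.
Run Kahn's algorithm (break ties by smallest node id):
  initial in-degrees: [3, 2, 0, 0, 1, 3]
  ready (indeg=0): [2, 3]
  pop 2: indeg[0]->2; indeg[1]->1; indeg[5]->2 | ready=[3] | order so far=[2]
  pop 3: indeg[0]->1; indeg[4]->0 | ready=[4] | order so far=[2, 3]
  pop 4: indeg[0]->0 | ready=[0] | order so far=[2, 3, 4]
  pop 0: indeg[1]->0; indeg[5]->1 | ready=[1] | order so far=[2, 3, 4, 0]
  pop 1: indeg[5]->0 | ready=[5] | order so far=[2, 3, 4, 0, 1]
  pop 5: no out-edges | ready=[] | order so far=[2, 3, 4, 0, 1, 5]
  Result: [2, 3, 4, 0, 1, 5]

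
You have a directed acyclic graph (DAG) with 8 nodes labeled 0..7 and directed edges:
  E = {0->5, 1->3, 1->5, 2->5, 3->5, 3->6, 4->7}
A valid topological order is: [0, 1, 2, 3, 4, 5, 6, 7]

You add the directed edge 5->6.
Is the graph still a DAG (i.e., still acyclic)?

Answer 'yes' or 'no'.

Given toposort: [0, 1, 2, 3, 4, 5, 6, 7]
Position of 5: index 5; position of 6: index 6
New edge 5->6: forward
Forward edge: respects the existing order. Still a DAG, same toposort still valid.
Still a DAG? yes

Answer: yes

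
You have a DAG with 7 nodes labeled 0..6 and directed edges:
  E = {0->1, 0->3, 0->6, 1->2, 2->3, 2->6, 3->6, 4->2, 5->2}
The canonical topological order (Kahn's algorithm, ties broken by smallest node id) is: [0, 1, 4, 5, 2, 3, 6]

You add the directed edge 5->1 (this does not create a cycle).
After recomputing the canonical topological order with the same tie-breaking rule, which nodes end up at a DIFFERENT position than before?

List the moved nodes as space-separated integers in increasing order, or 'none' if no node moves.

Answer: 1 4 5

Derivation:
Old toposort: [0, 1, 4, 5, 2, 3, 6]
Added edge 5->1
Recompute Kahn (smallest-id tiebreak):
  initial in-degrees: [0, 2, 3, 2, 0, 0, 3]
  ready (indeg=0): [0, 4, 5]
  pop 0: indeg[1]->1; indeg[3]->1; indeg[6]->2 | ready=[4, 5] | order so far=[0]
  pop 4: indeg[2]->2 | ready=[5] | order so far=[0, 4]
  pop 5: indeg[1]->0; indeg[2]->1 | ready=[1] | order so far=[0, 4, 5]
  pop 1: indeg[2]->0 | ready=[2] | order so far=[0, 4, 5, 1]
  pop 2: indeg[3]->0; indeg[6]->1 | ready=[3] | order so far=[0, 4, 5, 1, 2]
  pop 3: indeg[6]->0 | ready=[6] | order so far=[0, 4, 5, 1, 2, 3]
  pop 6: no out-edges | ready=[] | order so far=[0, 4, 5, 1, 2, 3, 6]
New canonical toposort: [0, 4, 5, 1, 2, 3, 6]
Compare positions:
  Node 0: index 0 -> 0 (same)
  Node 1: index 1 -> 3 (moved)
  Node 2: index 4 -> 4 (same)
  Node 3: index 5 -> 5 (same)
  Node 4: index 2 -> 1 (moved)
  Node 5: index 3 -> 2 (moved)
  Node 6: index 6 -> 6 (same)
Nodes that changed position: 1 4 5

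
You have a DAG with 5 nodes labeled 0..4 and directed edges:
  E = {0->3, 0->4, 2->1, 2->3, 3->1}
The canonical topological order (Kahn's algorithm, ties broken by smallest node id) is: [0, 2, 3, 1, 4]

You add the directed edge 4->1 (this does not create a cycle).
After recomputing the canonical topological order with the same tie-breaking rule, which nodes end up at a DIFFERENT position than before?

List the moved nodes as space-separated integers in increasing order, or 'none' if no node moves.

Answer: 1 4

Derivation:
Old toposort: [0, 2, 3, 1, 4]
Added edge 4->1
Recompute Kahn (smallest-id tiebreak):
  initial in-degrees: [0, 3, 0, 2, 1]
  ready (indeg=0): [0, 2]
  pop 0: indeg[3]->1; indeg[4]->0 | ready=[2, 4] | order so far=[0]
  pop 2: indeg[1]->2; indeg[3]->0 | ready=[3, 4] | order so far=[0, 2]
  pop 3: indeg[1]->1 | ready=[4] | order so far=[0, 2, 3]
  pop 4: indeg[1]->0 | ready=[1] | order so far=[0, 2, 3, 4]
  pop 1: no out-edges | ready=[] | order so far=[0, 2, 3, 4, 1]
New canonical toposort: [0, 2, 3, 4, 1]
Compare positions:
  Node 0: index 0 -> 0 (same)
  Node 1: index 3 -> 4 (moved)
  Node 2: index 1 -> 1 (same)
  Node 3: index 2 -> 2 (same)
  Node 4: index 4 -> 3 (moved)
Nodes that changed position: 1 4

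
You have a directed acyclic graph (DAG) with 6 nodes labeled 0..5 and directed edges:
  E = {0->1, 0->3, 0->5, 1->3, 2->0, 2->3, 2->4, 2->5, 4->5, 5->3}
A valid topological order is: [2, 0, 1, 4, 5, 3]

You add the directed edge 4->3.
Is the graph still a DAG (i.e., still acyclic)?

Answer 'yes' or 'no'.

Given toposort: [2, 0, 1, 4, 5, 3]
Position of 4: index 3; position of 3: index 5
New edge 4->3: forward
Forward edge: respects the existing order. Still a DAG, same toposort still valid.
Still a DAG? yes

Answer: yes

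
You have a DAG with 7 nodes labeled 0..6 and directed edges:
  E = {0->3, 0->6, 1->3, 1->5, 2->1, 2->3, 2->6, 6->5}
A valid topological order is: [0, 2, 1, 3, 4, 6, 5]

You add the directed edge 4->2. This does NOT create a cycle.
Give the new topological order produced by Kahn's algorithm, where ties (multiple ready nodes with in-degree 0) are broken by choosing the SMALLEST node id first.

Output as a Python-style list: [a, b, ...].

Old toposort: [0, 2, 1, 3, 4, 6, 5]
Added edge: 4->2
Position of 4 (4) > position of 2 (1). Must reorder: 4 must now come before 2.
Run Kahn's algorithm (break ties by smallest node id):
  initial in-degrees: [0, 1, 1, 3, 0, 2, 2]
  ready (indeg=0): [0, 4]
  pop 0: indeg[3]->2; indeg[6]->1 | ready=[4] | order so far=[0]
  pop 4: indeg[2]->0 | ready=[2] | order so far=[0, 4]
  pop 2: indeg[1]->0; indeg[3]->1; indeg[6]->0 | ready=[1, 6] | order so far=[0, 4, 2]
  pop 1: indeg[3]->0; indeg[5]->1 | ready=[3, 6] | order so far=[0, 4, 2, 1]
  pop 3: no out-edges | ready=[6] | order so far=[0, 4, 2, 1, 3]
  pop 6: indeg[5]->0 | ready=[5] | order so far=[0, 4, 2, 1, 3, 6]
  pop 5: no out-edges | ready=[] | order so far=[0, 4, 2, 1, 3, 6, 5]
  Result: [0, 4, 2, 1, 3, 6, 5]

Answer: [0, 4, 2, 1, 3, 6, 5]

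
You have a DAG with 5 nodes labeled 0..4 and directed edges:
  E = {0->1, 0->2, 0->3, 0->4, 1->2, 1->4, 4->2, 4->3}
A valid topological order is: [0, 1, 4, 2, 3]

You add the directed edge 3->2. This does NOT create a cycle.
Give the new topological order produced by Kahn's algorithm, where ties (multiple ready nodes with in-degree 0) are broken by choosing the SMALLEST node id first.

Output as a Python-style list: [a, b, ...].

Old toposort: [0, 1, 4, 2, 3]
Added edge: 3->2
Position of 3 (4) > position of 2 (3). Must reorder: 3 must now come before 2.
Run Kahn's algorithm (break ties by smallest node id):
  initial in-degrees: [0, 1, 4, 2, 2]
  ready (indeg=0): [0]
  pop 0: indeg[1]->0; indeg[2]->3; indeg[3]->1; indeg[4]->1 | ready=[1] | order so far=[0]
  pop 1: indeg[2]->2; indeg[4]->0 | ready=[4] | order so far=[0, 1]
  pop 4: indeg[2]->1; indeg[3]->0 | ready=[3] | order so far=[0, 1, 4]
  pop 3: indeg[2]->0 | ready=[2] | order so far=[0, 1, 4, 3]
  pop 2: no out-edges | ready=[] | order so far=[0, 1, 4, 3, 2]
  Result: [0, 1, 4, 3, 2]

Answer: [0, 1, 4, 3, 2]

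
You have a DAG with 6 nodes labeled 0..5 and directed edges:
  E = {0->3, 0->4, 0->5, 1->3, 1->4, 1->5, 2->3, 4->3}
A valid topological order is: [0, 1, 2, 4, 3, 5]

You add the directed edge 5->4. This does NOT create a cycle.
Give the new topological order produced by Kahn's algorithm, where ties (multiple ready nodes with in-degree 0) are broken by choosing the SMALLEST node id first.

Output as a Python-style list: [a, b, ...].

Answer: [0, 1, 2, 5, 4, 3]

Derivation:
Old toposort: [0, 1, 2, 4, 3, 5]
Added edge: 5->4
Position of 5 (5) > position of 4 (3). Must reorder: 5 must now come before 4.
Run Kahn's algorithm (break ties by smallest node id):
  initial in-degrees: [0, 0, 0, 4, 3, 2]
  ready (indeg=0): [0, 1, 2]
  pop 0: indeg[3]->3; indeg[4]->2; indeg[5]->1 | ready=[1, 2] | order so far=[0]
  pop 1: indeg[3]->2; indeg[4]->1; indeg[5]->0 | ready=[2, 5] | order so far=[0, 1]
  pop 2: indeg[3]->1 | ready=[5] | order so far=[0, 1, 2]
  pop 5: indeg[4]->0 | ready=[4] | order so far=[0, 1, 2, 5]
  pop 4: indeg[3]->0 | ready=[3] | order so far=[0, 1, 2, 5, 4]
  pop 3: no out-edges | ready=[] | order so far=[0, 1, 2, 5, 4, 3]
  Result: [0, 1, 2, 5, 4, 3]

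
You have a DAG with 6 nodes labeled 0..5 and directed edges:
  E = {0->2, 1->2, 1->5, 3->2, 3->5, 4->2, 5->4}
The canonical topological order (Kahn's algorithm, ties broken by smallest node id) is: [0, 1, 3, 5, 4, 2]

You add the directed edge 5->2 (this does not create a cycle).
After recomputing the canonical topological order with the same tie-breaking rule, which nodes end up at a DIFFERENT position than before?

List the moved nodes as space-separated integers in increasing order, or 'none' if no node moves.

Old toposort: [0, 1, 3, 5, 4, 2]
Added edge 5->2
Recompute Kahn (smallest-id tiebreak):
  initial in-degrees: [0, 0, 5, 0, 1, 2]
  ready (indeg=0): [0, 1, 3]
  pop 0: indeg[2]->4 | ready=[1, 3] | order so far=[0]
  pop 1: indeg[2]->3; indeg[5]->1 | ready=[3] | order so far=[0, 1]
  pop 3: indeg[2]->2; indeg[5]->0 | ready=[5] | order so far=[0, 1, 3]
  pop 5: indeg[2]->1; indeg[4]->0 | ready=[4] | order so far=[0, 1, 3, 5]
  pop 4: indeg[2]->0 | ready=[2] | order so far=[0, 1, 3, 5, 4]
  pop 2: no out-edges | ready=[] | order so far=[0, 1, 3, 5, 4, 2]
New canonical toposort: [0, 1, 3, 5, 4, 2]
Compare positions:
  Node 0: index 0 -> 0 (same)
  Node 1: index 1 -> 1 (same)
  Node 2: index 5 -> 5 (same)
  Node 3: index 2 -> 2 (same)
  Node 4: index 4 -> 4 (same)
  Node 5: index 3 -> 3 (same)
Nodes that changed position: none

Answer: none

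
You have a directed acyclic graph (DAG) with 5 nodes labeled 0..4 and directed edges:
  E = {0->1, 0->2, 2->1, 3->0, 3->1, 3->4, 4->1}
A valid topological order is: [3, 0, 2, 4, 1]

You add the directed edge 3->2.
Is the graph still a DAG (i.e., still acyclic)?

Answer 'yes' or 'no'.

Given toposort: [3, 0, 2, 4, 1]
Position of 3: index 0; position of 2: index 2
New edge 3->2: forward
Forward edge: respects the existing order. Still a DAG, same toposort still valid.
Still a DAG? yes

Answer: yes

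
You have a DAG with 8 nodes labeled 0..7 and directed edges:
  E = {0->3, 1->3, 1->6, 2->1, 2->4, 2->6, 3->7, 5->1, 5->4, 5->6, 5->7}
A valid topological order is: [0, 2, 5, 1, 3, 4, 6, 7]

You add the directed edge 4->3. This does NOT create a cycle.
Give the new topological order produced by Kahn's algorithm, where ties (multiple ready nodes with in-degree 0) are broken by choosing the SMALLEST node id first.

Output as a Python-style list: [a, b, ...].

Old toposort: [0, 2, 5, 1, 3, 4, 6, 7]
Added edge: 4->3
Position of 4 (5) > position of 3 (4). Must reorder: 4 must now come before 3.
Run Kahn's algorithm (break ties by smallest node id):
  initial in-degrees: [0, 2, 0, 3, 2, 0, 3, 2]
  ready (indeg=0): [0, 2, 5]
  pop 0: indeg[3]->2 | ready=[2, 5] | order so far=[0]
  pop 2: indeg[1]->1; indeg[4]->1; indeg[6]->2 | ready=[5] | order so far=[0, 2]
  pop 5: indeg[1]->0; indeg[4]->0; indeg[6]->1; indeg[7]->1 | ready=[1, 4] | order so far=[0, 2, 5]
  pop 1: indeg[3]->1; indeg[6]->0 | ready=[4, 6] | order so far=[0, 2, 5, 1]
  pop 4: indeg[3]->0 | ready=[3, 6] | order so far=[0, 2, 5, 1, 4]
  pop 3: indeg[7]->0 | ready=[6, 7] | order so far=[0, 2, 5, 1, 4, 3]
  pop 6: no out-edges | ready=[7] | order so far=[0, 2, 5, 1, 4, 3, 6]
  pop 7: no out-edges | ready=[] | order so far=[0, 2, 5, 1, 4, 3, 6, 7]
  Result: [0, 2, 5, 1, 4, 3, 6, 7]

Answer: [0, 2, 5, 1, 4, 3, 6, 7]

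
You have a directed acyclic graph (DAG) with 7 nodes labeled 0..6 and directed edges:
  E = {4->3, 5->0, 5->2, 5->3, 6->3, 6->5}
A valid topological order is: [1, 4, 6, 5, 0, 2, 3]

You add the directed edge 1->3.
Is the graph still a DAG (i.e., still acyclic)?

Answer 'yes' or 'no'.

Answer: yes

Derivation:
Given toposort: [1, 4, 6, 5, 0, 2, 3]
Position of 1: index 0; position of 3: index 6
New edge 1->3: forward
Forward edge: respects the existing order. Still a DAG, same toposort still valid.
Still a DAG? yes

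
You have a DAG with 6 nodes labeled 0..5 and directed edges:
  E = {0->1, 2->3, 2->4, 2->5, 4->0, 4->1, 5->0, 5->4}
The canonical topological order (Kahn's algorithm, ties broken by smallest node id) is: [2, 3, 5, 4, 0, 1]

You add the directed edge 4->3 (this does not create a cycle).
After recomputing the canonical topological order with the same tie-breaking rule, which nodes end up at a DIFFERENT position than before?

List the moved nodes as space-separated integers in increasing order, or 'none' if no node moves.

Old toposort: [2, 3, 5, 4, 0, 1]
Added edge 4->3
Recompute Kahn (smallest-id tiebreak):
  initial in-degrees: [2, 2, 0, 2, 2, 1]
  ready (indeg=0): [2]
  pop 2: indeg[3]->1; indeg[4]->1; indeg[5]->0 | ready=[5] | order so far=[2]
  pop 5: indeg[0]->1; indeg[4]->0 | ready=[4] | order so far=[2, 5]
  pop 4: indeg[0]->0; indeg[1]->1; indeg[3]->0 | ready=[0, 3] | order so far=[2, 5, 4]
  pop 0: indeg[1]->0 | ready=[1, 3] | order so far=[2, 5, 4, 0]
  pop 1: no out-edges | ready=[3] | order so far=[2, 5, 4, 0, 1]
  pop 3: no out-edges | ready=[] | order so far=[2, 5, 4, 0, 1, 3]
New canonical toposort: [2, 5, 4, 0, 1, 3]
Compare positions:
  Node 0: index 4 -> 3 (moved)
  Node 1: index 5 -> 4 (moved)
  Node 2: index 0 -> 0 (same)
  Node 3: index 1 -> 5 (moved)
  Node 4: index 3 -> 2 (moved)
  Node 5: index 2 -> 1 (moved)
Nodes that changed position: 0 1 3 4 5

Answer: 0 1 3 4 5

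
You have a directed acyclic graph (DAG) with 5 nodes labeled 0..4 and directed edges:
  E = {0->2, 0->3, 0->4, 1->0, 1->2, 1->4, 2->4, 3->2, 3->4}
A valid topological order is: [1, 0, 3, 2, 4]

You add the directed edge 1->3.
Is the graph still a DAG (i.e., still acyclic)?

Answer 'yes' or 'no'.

Answer: yes

Derivation:
Given toposort: [1, 0, 3, 2, 4]
Position of 1: index 0; position of 3: index 2
New edge 1->3: forward
Forward edge: respects the existing order. Still a DAG, same toposort still valid.
Still a DAG? yes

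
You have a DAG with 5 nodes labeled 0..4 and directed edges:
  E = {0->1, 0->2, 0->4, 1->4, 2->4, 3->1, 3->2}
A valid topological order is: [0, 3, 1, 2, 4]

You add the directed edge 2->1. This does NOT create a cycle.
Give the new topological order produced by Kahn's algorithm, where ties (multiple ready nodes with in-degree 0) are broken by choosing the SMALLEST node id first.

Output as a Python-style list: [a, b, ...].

Old toposort: [0, 3, 1, 2, 4]
Added edge: 2->1
Position of 2 (3) > position of 1 (2). Must reorder: 2 must now come before 1.
Run Kahn's algorithm (break ties by smallest node id):
  initial in-degrees: [0, 3, 2, 0, 3]
  ready (indeg=0): [0, 3]
  pop 0: indeg[1]->2; indeg[2]->1; indeg[4]->2 | ready=[3] | order so far=[0]
  pop 3: indeg[1]->1; indeg[2]->0 | ready=[2] | order so far=[0, 3]
  pop 2: indeg[1]->0; indeg[4]->1 | ready=[1] | order so far=[0, 3, 2]
  pop 1: indeg[4]->0 | ready=[4] | order so far=[0, 3, 2, 1]
  pop 4: no out-edges | ready=[] | order so far=[0, 3, 2, 1, 4]
  Result: [0, 3, 2, 1, 4]

Answer: [0, 3, 2, 1, 4]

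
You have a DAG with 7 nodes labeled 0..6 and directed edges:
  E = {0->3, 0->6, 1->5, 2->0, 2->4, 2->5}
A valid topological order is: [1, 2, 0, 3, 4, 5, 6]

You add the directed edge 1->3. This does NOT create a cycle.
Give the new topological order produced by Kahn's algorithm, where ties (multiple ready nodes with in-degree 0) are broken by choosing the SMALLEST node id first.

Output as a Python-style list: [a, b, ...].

Old toposort: [1, 2, 0, 3, 4, 5, 6]
Added edge: 1->3
Position of 1 (0) < position of 3 (3). Old order still valid.
Run Kahn's algorithm (break ties by smallest node id):
  initial in-degrees: [1, 0, 0, 2, 1, 2, 1]
  ready (indeg=0): [1, 2]
  pop 1: indeg[3]->1; indeg[5]->1 | ready=[2] | order so far=[1]
  pop 2: indeg[0]->0; indeg[4]->0; indeg[5]->0 | ready=[0, 4, 5] | order so far=[1, 2]
  pop 0: indeg[3]->0; indeg[6]->0 | ready=[3, 4, 5, 6] | order so far=[1, 2, 0]
  pop 3: no out-edges | ready=[4, 5, 6] | order so far=[1, 2, 0, 3]
  pop 4: no out-edges | ready=[5, 6] | order so far=[1, 2, 0, 3, 4]
  pop 5: no out-edges | ready=[6] | order so far=[1, 2, 0, 3, 4, 5]
  pop 6: no out-edges | ready=[] | order so far=[1, 2, 0, 3, 4, 5, 6]
  Result: [1, 2, 0, 3, 4, 5, 6]

Answer: [1, 2, 0, 3, 4, 5, 6]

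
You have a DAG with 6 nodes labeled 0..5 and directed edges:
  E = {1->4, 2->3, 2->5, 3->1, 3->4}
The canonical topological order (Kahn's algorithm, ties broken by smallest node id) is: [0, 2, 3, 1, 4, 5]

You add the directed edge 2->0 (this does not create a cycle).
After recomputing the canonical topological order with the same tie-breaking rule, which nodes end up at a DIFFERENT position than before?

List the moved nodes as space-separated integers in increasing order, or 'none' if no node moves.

Old toposort: [0, 2, 3, 1, 4, 5]
Added edge 2->0
Recompute Kahn (smallest-id tiebreak):
  initial in-degrees: [1, 1, 0, 1, 2, 1]
  ready (indeg=0): [2]
  pop 2: indeg[0]->0; indeg[3]->0; indeg[5]->0 | ready=[0, 3, 5] | order so far=[2]
  pop 0: no out-edges | ready=[3, 5] | order so far=[2, 0]
  pop 3: indeg[1]->0; indeg[4]->1 | ready=[1, 5] | order so far=[2, 0, 3]
  pop 1: indeg[4]->0 | ready=[4, 5] | order so far=[2, 0, 3, 1]
  pop 4: no out-edges | ready=[5] | order so far=[2, 0, 3, 1, 4]
  pop 5: no out-edges | ready=[] | order so far=[2, 0, 3, 1, 4, 5]
New canonical toposort: [2, 0, 3, 1, 4, 5]
Compare positions:
  Node 0: index 0 -> 1 (moved)
  Node 1: index 3 -> 3 (same)
  Node 2: index 1 -> 0 (moved)
  Node 3: index 2 -> 2 (same)
  Node 4: index 4 -> 4 (same)
  Node 5: index 5 -> 5 (same)
Nodes that changed position: 0 2

Answer: 0 2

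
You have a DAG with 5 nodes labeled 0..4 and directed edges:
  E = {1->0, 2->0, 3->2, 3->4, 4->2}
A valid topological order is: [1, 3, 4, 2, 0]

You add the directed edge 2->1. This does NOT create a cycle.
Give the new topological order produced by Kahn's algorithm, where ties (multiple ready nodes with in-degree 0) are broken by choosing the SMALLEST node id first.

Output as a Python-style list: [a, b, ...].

Answer: [3, 4, 2, 1, 0]

Derivation:
Old toposort: [1, 3, 4, 2, 0]
Added edge: 2->1
Position of 2 (3) > position of 1 (0). Must reorder: 2 must now come before 1.
Run Kahn's algorithm (break ties by smallest node id):
  initial in-degrees: [2, 1, 2, 0, 1]
  ready (indeg=0): [3]
  pop 3: indeg[2]->1; indeg[4]->0 | ready=[4] | order so far=[3]
  pop 4: indeg[2]->0 | ready=[2] | order so far=[3, 4]
  pop 2: indeg[0]->1; indeg[1]->0 | ready=[1] | order so far=[3, 4, 2]
  pop 1: indeg[0]->0 | ready=[0] | order so far=[3, 4, 2, 1]
  pop 0: no out-edges | ready=[] | order so far=[3, 4, 2, 1, 0]
  Result: [3, 4, 2, 1, 0]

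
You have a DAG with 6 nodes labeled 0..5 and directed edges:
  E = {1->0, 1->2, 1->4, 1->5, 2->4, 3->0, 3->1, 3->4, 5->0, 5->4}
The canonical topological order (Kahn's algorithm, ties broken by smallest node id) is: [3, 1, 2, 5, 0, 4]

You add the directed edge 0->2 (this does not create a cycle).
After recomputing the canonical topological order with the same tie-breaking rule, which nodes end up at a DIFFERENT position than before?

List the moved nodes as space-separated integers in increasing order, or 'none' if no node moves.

Old toposort: [3, 1, 2, 5, 0, 4]
Added edge 0->2
Recompute Kahn (smallest-id tiebreak):
  initial in-degrees: [3, 1, 2, 0, 4, 1]
  ready (indeg=0): [3]
  pop 3: indeg[0]->2; indeg[1]->0; indeg[4]->3 | ready=[1] | order so far=[3]
  pop 1: indeg[0]->1; indeg[2]->1; indeg[4]->2; indeg[5]->0 | ready=[5] | order so far=[3, 1]
  pop 5: indeg[0]->0; indeg[4]->1 | ready=[0] | order so far=[3, 1, 5]
  pop 0: indeg[2]->0 | ready=[2] | order so far=[3, 1, 5, 0]
  pop 2: indeg[4]->0 | ready=[4] | order so far=[3, 1, 5, 0, 2]
  pop 4: no out-edges | ready=[] | order so far=[3, 1, 5, 0, 2, 4]
New canonical toposort: [3, 1, 5, 0, 2, 4]
Compare positions:
  Node 0: index 4 -> 3 (moved)
  Node 1: index 1 -> 1 (same)
  Node 2: index 2 -> 4 (moved)
  Node 3: index 0 -> 0 (same)
  Node 4: index 5 -> 5 (same)
  Node 5: index 3 -> 2 (moved)
Nodes that changed position: 0 2 5

Answer: 0 2 5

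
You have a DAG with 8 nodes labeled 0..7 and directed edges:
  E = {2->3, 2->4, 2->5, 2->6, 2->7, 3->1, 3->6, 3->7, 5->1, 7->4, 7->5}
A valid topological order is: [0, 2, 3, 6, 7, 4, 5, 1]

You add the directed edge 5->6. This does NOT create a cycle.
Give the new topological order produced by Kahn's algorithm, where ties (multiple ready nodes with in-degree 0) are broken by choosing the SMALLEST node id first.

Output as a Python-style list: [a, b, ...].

Old toposort: [0, 2, 3, 6, 7, 4, 5, 1]
Added edge: 5->6
Position of 5 (6) > position of 6 (3). Must reorder: 5 must now come before 6.
Run Kahn's algorithm (break ties by smallest node id):
  initial in-degrees: [0, 2, 0, 1, 2, 2, 3, 2]
  ready (indeg=0): [0, 2]
  pop 0: no out-edges | ready=[2] | order so far=[0]
  pop 2: indeg[3]->0; indeg[4]->1; indeg[5]->1; indeg[6]->2; indeg[7]->1 | ready=[3] | order so far=[0, 2]
  pop 3: indeg[1]->1; indeg[6]->1; indeg[7]->0 | ready=[7] | order so far=[0, 2, 3]
  pop 7: indeg[4]->0; indeg[5]->0 | ready=[4, 5] | order so far=[0, 2, 3, 7]
  pop 4: no out-edges | ready=[5] | order so far=[0, 2, 3, 7, 4]
  pop 5: indeg[1]->0; indeg[6]->0 | ready=[1, 6] | order so far=[0, 2, 3, 7, 4, 5]
  pop 1: no out-edges | ready=[6] | order so far=[0, 2, 3, 7, 4, 5, 1]
  pop 6: no out-edges | ready=[] | order so far=[0, 2, 3, 7, 4, 5, 1, 6]
  Result: [0, 2, 3, 7, 4, 5, 1, 6]

Answer: [0, 2, 3, 7, 4, 5, 1, 6]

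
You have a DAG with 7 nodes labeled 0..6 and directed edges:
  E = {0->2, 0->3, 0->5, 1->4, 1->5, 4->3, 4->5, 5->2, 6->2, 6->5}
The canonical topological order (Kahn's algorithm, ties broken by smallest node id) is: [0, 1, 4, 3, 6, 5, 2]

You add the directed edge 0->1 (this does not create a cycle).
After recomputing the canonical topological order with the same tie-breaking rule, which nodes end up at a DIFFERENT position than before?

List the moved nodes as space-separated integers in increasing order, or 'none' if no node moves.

Old toposort: [0, 1, 4, 3, 6, 5, 2]
Added edge 0->1
Recompute Kahn (smallest-id tiebreak):
  initial in-degrees: [0, 1, 3, 2, 1, 4, 0]
  ready (indeg=0): [0, 6]
  pop 0: indeg[1]->0; indeg[2]->2; indeg[3]->1; indeg[5]->3 | ready=[1, 6] | order so far=[0]
  pop 1: indeg[4]->0; indeg[5]->2 | ready=[4, 6] | order so far=[0, 1]
  pop 4: indeg[3]->0; indeg[5]->1 | ready=[3, 6] | order so far=[0, 1, 4]
  pop 3: no out-edges | ready=[6] | order so far=[0, 1, 4, 3]
  pop 6: indeg[2]->1; indeg[5]->0 | ready=[5] | order so far=[0, 1, 4, 3, 6]
  pop 5: indeg[2]->0 | ready=[2] | order so far=[0, 1, 4, 3, 6, 5]
  pop 2: no out-edges | ready=[] | order so far=[0, 1, 4, 3, 6, 5, 2]
New canonical toposort: [0, 1, 4, 3, 6, 5, 2]
Compare positions:
  Node 0: index 0 -> 0 (same)
  Node 1: index 1 -> 1 (same)
  Node 2: index 6 -> 6 (same)
  Node 3: index 3 -> 3 (same)
  Node 4: index 2 -> 2 (same)
  Node 5: index 5 -> 5 (same)
  Node 6: index 4 -> 4 (same)
Nodes that changed position: none

Answer: none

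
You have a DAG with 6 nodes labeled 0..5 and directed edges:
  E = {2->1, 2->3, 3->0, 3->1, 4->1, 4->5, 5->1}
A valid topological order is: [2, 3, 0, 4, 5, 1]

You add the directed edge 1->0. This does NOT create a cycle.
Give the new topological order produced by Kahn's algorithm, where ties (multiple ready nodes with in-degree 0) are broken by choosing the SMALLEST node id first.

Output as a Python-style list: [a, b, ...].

Old toposort: [2, 3, 0, 4, 5, 1]
Added edge: 1->0
Position of 1 (5) > position of 0 (2). Must reorder: 1 must now come before 0.
Run Kahn's algorithm (break ties by smallest node id):
  initial in-degrees: [2, 4, 0, 1, 0, 1]
  ready (indeg=0): [2, 4]
  pop 2: indeg[1]->3; indeg[3]->0 | ready=[3, 4] | order so far=[2]
  pop 3: indeg[0]->1; indeg[1]->2 | ready=[4] | order so far=[2, 3]
  pop 4: indeg[1]->1; indeg[5]->0 | ready=[5] | order so far=[2, 3, 4]
  pop 5: indeg[1]->0 | ready=[1] | order so far=[2, 3, 4, 5]
  pop 1: indeg[0]->0 | ready=[0] | order so far=[2, 3, 4, 5, 1]
  pop 0: no out-edges | ready=[] | order so far=[2, 3, 4, 5, 1, 0]
  Result: [2, 3, 4, 5, 1, 0]

Answer: [2, 3, 4, 5, 1, 0]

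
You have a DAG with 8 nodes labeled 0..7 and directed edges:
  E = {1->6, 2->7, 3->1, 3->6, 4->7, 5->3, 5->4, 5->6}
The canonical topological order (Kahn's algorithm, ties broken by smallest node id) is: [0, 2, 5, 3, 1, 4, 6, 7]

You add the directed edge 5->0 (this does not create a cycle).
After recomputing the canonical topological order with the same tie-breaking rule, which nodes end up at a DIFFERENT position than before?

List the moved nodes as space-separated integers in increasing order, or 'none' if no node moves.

Answer: 0 2 5

Derivation:
Old toposort: [0, 2, 5, 3, 1, 4, 6, 7]
Added edge 5->0
Recompute Kahn (smallest-id tiebreak):
  initial in-degrees: [1, 1, 0, 1, 1, 0, 3, 2]
  ready (indeg=0): [2, 5]
  pop 2: indeg[7]->1 | ready=[5] | order so far=[2]
  pop 5: indeg[0]->0; indeg[3]->0; indeg[4]->0; indeg[6]->2 | ready=[0, 3, 4] | order so far=[2, 5]
  pop 0: no out-edges | ready=[3, 4] | order so far=[2, 5, 0]
  pop 3: indeg[1]->0; indeg[6]->1 | ready=[1, 4] | order so far=[2, 5, 0, 3]
  pop 1: indeg[6]->0 | ready=[4, 6] | order so far=[2, 5, 0, 3, 1]
  pop 4: indeg[7]->0 | ready=[6, 7] | order so far=[2, 5, 0, 3, 1, 4]
  pop 6: no out-edges | ready=[7] | order so far=[2, 5, 0, 3, 1, 4, 6]
  pop 7: no out-edges | ready=[] | order so far=[2, 5, 0, 3, 1, 4, 6, 7]
New canonical toposort: [2, 5, 0, 3, 1, 4, 6, 7]
Compare positions:
  Node 0: index 0 -> 2 (moved)
  Node 1: index 4 -> 4 (same)
  Node 2: index 1 -> 0 (moved)
  Node 3: index 3 -> 3 (same)
  Node 4: index 5 -> 5 (same)
  Node 5: index 2 -> 1 (moved)
  Node 6: index 6 -> 6 (same)
  Node 7: index 7 -> 7 (same)
Nodes that changed position: 0 2 5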